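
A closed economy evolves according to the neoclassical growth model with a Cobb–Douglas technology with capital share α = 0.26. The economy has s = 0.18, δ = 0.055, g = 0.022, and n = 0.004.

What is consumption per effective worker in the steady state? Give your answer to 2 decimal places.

Steady state requires s·f(k) = (n + g + δ)·k, i.e. s·k^α = (n + g + δ)·k.
Rearranging, k^(1−α) = s / (n + g + δ).
k^0.74 = 0.18 / (0.004 + 0.022 + 0.055) = 0.18 / 0.081 = 2.2222
k* = 2.2222^(1/0.74) ≈ 2.9419
y* = (k*)^α = 2.9419^0.26 ≈ 1.3239
c* = (1 − s)·y* = (1 − 0.18) × 1.3239 ≈ 1.0856

c* ≈ 1.09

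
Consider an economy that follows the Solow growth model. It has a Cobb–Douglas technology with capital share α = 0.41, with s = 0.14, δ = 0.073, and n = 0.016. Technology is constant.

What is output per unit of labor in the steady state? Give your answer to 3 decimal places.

At the steady state, Δk = 0, so s·k^α = (n + δ)·k.
Dividing both sides by k: k^(1−α) = s / (n + δ).
k^0.59 = 0.14 / (0.016 + 0.073) = 0.14 / 0.089 = 1.5730
k* = 1.5730^(1/0.59) ≈ 2.1550
y* = (k*)^α = 2.1550^0.41 ≈ 1.3700

y* ≈ 1.370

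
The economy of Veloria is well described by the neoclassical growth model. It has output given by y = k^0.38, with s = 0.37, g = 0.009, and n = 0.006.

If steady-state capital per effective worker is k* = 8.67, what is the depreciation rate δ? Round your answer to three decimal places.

In steady state, investment equals break-even investment: s·k^α = (n + g + δ)·k.
So s / (n + g + δ) = (k*)^(1−α) = 8.67^0.62 = 3.8157.
Therefore n + g + δ = s / 3.8157 = 0.37 / 3.8157 = 0.0970, so δ = 0.0970 − 0.015 = 0.0820.

δ ≈ 0.082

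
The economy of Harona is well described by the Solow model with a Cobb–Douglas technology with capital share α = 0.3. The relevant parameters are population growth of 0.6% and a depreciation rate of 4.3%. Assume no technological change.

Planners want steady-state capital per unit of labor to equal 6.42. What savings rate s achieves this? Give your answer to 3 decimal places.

Steady state requires s·f(k) = (n + δ)·k, i.e. s·k^α = (n + δ)·k.
So s / (n + δ) = (k*)^(1−α) = 6.42^0.7 = 3.6751.
Therefore s = 3.6751 × (n + δ) = 3.6751 × 0.049 = 0.1801.

s ≈ 0.180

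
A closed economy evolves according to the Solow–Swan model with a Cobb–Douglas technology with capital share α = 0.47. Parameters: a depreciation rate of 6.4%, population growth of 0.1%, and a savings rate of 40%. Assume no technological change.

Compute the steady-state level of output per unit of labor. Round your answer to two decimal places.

y* = 5.01

Steady state requires s·f(k) = (n + δ)·k, i.e. s·k^α = (n + δ)·k.
Dividing both sides by k: k^(1−α) = s / (n + δ).
k^0.53 = 0.40 / (0.001 + 0.064) = 0.40 / 0.065 = 6.1538
k* = 6.1538^(1/0.53) ≈ 30.8283
y* = (k*)^α = 30.8283^0.47 ≈ 5.0096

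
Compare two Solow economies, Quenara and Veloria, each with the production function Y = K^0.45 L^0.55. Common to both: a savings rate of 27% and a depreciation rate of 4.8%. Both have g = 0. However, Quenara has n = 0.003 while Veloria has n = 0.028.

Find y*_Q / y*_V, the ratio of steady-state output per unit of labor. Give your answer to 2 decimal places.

y*_Q / y*_V ≈ 1.39

Steady-state y* = [s/(n + δ)]^(α/(1−α)), so the ratio is [ (s_Q/(n + δ)_Q) / (s_V/(n + δ)_V) ]^0.8182.
s_Q/(n + δ)_Q = 0.27/0.051 = 5.2941; s_V/(n + δ)_V = 0.27/0.076 = 3.5526.
Ratio = (5.2941/3.5526)^0.8182 = 1.4902^0.8182 ≈ 1.3860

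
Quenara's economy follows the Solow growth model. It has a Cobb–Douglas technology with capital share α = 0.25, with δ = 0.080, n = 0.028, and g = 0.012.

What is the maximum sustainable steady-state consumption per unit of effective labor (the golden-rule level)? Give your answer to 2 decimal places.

At the golden rule, f'(k) = n + g + δ, so α·k^(α−1) = n + g + δ and k_gold = (α/(n + g + δ))^(1/(1−α)).
k_gold = (0.25/0.120)^(1/0.75) = 2.0833^1.3333 ≈ 2.6607
c_gold = f(k_gold) − (n + g + δ)·k_gold = 1.2772 − 0.120×2.6607 ≈ 0.9579

c_gold ≈ 0.96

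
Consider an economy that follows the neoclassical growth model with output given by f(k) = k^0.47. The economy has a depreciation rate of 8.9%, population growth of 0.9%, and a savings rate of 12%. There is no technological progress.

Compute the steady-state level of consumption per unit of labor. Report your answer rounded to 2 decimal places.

c* = 1.05

In steady state, investment equals break-even investment: s·k^α = (n + δ)·k.
Dividing both sides by k: k^(1−α) = s / (n + δ).
k^0.53 = 0.12 / (0.009 + 0.089) = 0.12 / 0.098 = 1.2245
k* = 1.2245^(1/0.53) ≈ 1.4654
y* = (k*)^α = 1.4654^0.47 ≈ 1.1967
c* = (1 − s)·y* = (1 − 0.12) × 1.1967 ≈ 1.0531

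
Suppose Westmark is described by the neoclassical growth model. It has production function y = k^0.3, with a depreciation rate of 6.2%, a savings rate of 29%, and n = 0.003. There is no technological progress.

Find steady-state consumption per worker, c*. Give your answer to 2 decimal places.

Steady state requires s·f(k) = (n + δ)·k, i.e. s·k^α = (n + δ)·k.
Dividing both sides by k: k^(1−α) = s / (n + δ).
k^0.7 = 0.29 / (0.003 + 0.062) = 0.29 / 0.065 = 4.4615
k* = 4.4615^(1/0.7) ≈ 8.4690
y* = (k*)^α = 8.4690^0.3 ≈ 1.8982
c* = (1 − s)·y* = (1 − 0.29) × 1.8982 ≈ 1.3477

c* ≈ 1.35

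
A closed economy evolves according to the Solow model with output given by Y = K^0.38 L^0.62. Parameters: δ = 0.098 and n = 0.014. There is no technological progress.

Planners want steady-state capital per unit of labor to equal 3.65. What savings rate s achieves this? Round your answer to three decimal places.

Steady state requires s·f(k) = (n + δ)·k, i.e. s·k^α = (n + δ)·k.
So s / (n + δ) = (k*)^(1−α) = 3.65^0.62 = 2.2316.
Therefore s = 2.2316 × (n + δ) = 2.2316 × 0.112 = 0.2499.

s ≈ 0.250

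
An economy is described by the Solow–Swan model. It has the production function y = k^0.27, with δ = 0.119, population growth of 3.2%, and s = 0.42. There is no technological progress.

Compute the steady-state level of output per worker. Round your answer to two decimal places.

Steady state requires s·f(k) = (n + δ)·k, i.e. s·k^α = (n + δ)·k.
Rearranging, k^(1−α) = s / (n + δ).
k^0.73 = 0.42 / (0.032 + 0.119) = 0.42 / 0.151 = 2.7815
k* = 2.7815^(1/0.73) ≈ 4.0607
y* = (k*)^α = 4.0607^0.27 ≈ 1.4599

y* ≈ 1.46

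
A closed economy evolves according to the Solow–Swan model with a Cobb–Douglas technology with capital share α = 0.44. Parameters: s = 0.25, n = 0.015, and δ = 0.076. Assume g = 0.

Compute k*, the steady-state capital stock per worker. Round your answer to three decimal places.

k* ≈ 6.078

Steady state requires s·f(k) = (n + δ)·k, i.e. s·k^α = (n + δ)·k.
Dividing both sides by k: k^(1−α) = s / (n + δ).
k^0.56 = 0.25 / (0.015 + 0.076) = 0.25 / 0.091 = 2.7473
k* = 2.7473^(1/0.56) ≈ 6.0780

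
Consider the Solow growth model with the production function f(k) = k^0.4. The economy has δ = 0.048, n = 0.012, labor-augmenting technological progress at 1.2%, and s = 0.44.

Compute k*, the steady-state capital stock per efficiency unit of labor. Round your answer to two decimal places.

k* ≈ 20.43

Steady state requires s·f(k) = (n + g + δ)·k, i.e. s·k^α = (n + g + δ)·k.
Rearranging, k^(1−α) = s / (n + g + δ).
k^0.6 = 0.44 / (0.012 + 0.012 + 0.048) = 0.44 / 0.072 = 6.1111
k* = 6.1111^(1/0.6) ≈ 20.4267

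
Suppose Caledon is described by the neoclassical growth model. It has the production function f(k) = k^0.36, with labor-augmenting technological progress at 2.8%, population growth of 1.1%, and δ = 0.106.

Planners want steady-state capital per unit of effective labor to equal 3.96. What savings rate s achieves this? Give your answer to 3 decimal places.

At the steady state, Δk = 0, so s·k^α = (n + g + δ)·k.
So s / (n + g + δ) = (k*)^(1−α) = 3.96^0.64 = 2.4128.
Therefore s = 2.4128 × (n + g + δ) = 2.4128 × 0.145 = 0.3499.

s ≈ 0.350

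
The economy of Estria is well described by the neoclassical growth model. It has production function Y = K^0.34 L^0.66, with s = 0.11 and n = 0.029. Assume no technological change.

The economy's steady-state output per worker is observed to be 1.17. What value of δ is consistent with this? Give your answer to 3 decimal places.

δ ≈ 0.052

In steady state, investment equals break-even investment: s·k^α = (n + δ)·k.
Since y* = [s/(n + δ)]^(α/(1−α)), we have s/(n + δ) = (y*)^((1−α)/α) = 1.17^1.9412 = 1.3563.
Therefore n + δ = s / 1.3563 = 0.11 / 1.3563 = 0.0811, so δ = 0.0811 − 0.029 = 0.0521.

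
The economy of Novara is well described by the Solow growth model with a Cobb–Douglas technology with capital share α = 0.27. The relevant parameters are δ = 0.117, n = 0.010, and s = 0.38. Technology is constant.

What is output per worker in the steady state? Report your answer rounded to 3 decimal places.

y* = 1.500

At the steady state, Δk = 0, so s·k^α = (n + δ)·k.
Rearranging, k^(1−α) = s / (n + δ).
k^0.73 = 0.38 / (0.010 + 0.117) = 0.38 / 0.127 = 2.9921
k* = 2.9921^(1/0.73) ≈ 4.4877
y* = (k*)^α = 4.4877^0.27 ≈ 1.4998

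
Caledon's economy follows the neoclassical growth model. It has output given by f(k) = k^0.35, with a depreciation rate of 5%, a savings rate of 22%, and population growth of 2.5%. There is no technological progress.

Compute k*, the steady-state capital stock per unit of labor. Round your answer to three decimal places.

Steady state requires s·f(k) = (n + δ)·k, i.e. s·k^α = (n + δ)·k.
Dividing both sides by k: k^(1−α) = s / (n + δ).
k^0.65 = 0.22 / (0.025 + 0.050) = 0.22 / 0.075 = 2.9333
k* = 2.9333^(1/0.65) ≈ 5.2361

k* ≈ 5.236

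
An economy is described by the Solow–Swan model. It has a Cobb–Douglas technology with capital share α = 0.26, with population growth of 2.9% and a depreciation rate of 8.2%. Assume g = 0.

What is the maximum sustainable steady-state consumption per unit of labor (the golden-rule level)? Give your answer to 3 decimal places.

c_gold ≈ 0.998

At the golden rule, f'(k) = n + δ, so α·k^(α−1) = n + δ and k_gold = (α/(n + δ))^(1/(1−α)).
k_gold = (0.26/0.111)^(1/0.74) = 2.3423^1.3514 ≈ 3.1589
c_gold = f(k_gold) − (n + δ)·k_gold = 1.3486 − 0.111×3.1589 ≈ 0.9980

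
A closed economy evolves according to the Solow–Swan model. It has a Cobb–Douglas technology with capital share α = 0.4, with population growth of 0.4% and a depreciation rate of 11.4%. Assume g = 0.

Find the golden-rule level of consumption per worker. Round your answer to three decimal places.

At the golden rule, f'(k) = n + δ, so α·k^(α−1) = n + δ and k_gold = (α/(n + δ))^(1/(1−α)).
k_gold = (0.4/0.118)^(1/0.6) = 3.3898^1.6667 ≈ 7.6496
c_gold = f(k_gold) − (n + δ)·k_gold = 2.2566 − 0.118×7.6496 ≈ 1.3539

c_gold ≈ 1.354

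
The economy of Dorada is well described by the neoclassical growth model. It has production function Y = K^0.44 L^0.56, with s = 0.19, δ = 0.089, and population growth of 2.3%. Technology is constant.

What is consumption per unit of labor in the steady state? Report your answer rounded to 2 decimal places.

c* ≈ 1.23

In steady state, investment equals break-even investment: s·k^α = (n + δ)·k.
Dividing both sides by k: k^(1−α) = s / (n + δ).
k^0.56 = 0.19 / (0.023 + 0.089) = 0.19 / 0.112 = 1.6964
k* = 1.6964^(1/0.56) ≈ 2.5696
y* = (k*)^α = 2.5696^0.44 ≈ 1.5147
c* = (1 − s)·y* = (1 − 0.19) × 1.5147 ≈ 1.2269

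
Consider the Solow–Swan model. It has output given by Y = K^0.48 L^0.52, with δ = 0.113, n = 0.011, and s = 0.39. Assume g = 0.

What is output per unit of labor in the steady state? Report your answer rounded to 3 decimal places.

y* = 2.880

In steady state, investment equals break-even investment: s·k^α = (n + δ)·k.
Dividing both sides by k: k^(1−α) = s / (n + δ).
k^0.52 = 0.39 / (0.011 + 0.113) = 0.39 / 0.124 = 3.1452
k* = 3.1452^(1/0.52) ≈ 9.0577
y* = (k*)^α = 9.0577^0.48 ≈ 2.8798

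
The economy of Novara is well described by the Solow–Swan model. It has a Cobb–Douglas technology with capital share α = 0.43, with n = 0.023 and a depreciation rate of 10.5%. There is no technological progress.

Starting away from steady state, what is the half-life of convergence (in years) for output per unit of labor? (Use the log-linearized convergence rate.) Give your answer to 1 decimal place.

Near the steady state the convergence rate is λ = (1 − α)(n + δ).
λ = (1 − 0.43) × 0.128 = 0.57 × 0.128 = 0.07296
Half-life = ln 2 / λ = 0.6931 / 0.07296 ≈ 9.50 years

t_½ ≈ 9.5 years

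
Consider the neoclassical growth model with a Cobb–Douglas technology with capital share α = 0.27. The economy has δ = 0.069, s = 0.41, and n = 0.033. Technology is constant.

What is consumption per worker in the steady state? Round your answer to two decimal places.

Steady state requires s·f(k) = (n + δ)·k, i.e. s·k^α = (n + δ)·k.
Rearranging, k^(1−α) = s / (n + δ).
k^0.73 = 0.41 / (0.033 + 0.069) = 0.41 / 0.102 = 4.0196
k* = 4.0196^(1/0.73) ≈ 6.7243
y* = (k*)^α = 6.7243^0.27 ≈ 1.6729
c* = (1 − s)·y* = (1 − 0.41) × 1.6729 ≈ 0.9870

c* ≈ 0.99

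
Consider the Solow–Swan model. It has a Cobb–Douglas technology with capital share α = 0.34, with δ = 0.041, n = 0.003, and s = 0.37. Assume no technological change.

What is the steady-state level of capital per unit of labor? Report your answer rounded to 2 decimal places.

In steady state, investment equals break-even investment: s·k^α = (n + δ)·k.
Dividing both sides by k: k^(1−α) = s / (n + δ).
k^0.66 = 0.37 / (0.003 + 0.041) = 0.37 / 0.044 = 8.4091
k* = 8.4091^(1/0.66) ≈ 25.1846

k* = 25.18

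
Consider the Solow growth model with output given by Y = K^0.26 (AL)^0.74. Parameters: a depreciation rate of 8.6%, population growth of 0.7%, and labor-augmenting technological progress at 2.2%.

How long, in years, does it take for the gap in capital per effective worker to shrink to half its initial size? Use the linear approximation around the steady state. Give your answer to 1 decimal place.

t_½ ≈ 8.1 years

Near the steady state the convergence rate is λ = (1 − α)(n + g + δ).
λ = (1 − 0.26) × 0.115 = 0.74 × 0.115 = 0.0851
Half-life = ln 2 / λ = 0.6931 / 0.0851 ≈ 8.14 years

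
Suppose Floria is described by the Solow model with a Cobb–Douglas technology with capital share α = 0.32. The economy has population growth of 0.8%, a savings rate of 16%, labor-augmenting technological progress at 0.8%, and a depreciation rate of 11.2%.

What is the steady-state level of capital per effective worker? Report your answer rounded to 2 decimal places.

In steady state, investment equals break-even investment: s·k^α = (n + g + δ)·k.
Rearranging, k^(1−α) = s / (n + g + δ).
k^0.68 = 0.16 / (0.008 + 0.008 + 0.112) = 0.16 / 0.128 = 1.2500
k* = 1.2500^(1/0.68) ≈ 1.3884

k* ≈ 1.39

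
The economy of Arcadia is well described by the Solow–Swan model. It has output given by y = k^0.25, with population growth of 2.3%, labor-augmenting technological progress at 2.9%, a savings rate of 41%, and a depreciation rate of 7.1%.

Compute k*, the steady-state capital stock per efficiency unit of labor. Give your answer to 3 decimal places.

k* ≈ 4.979

At the steady state, Δk = 0, so s·k^α = (n + g + δ)·k.
Rearranging, k^(1−α) = s / (n + g + δ).
k^0.75 = 0.41 / (0.023 + 0.029 + 0.071) = 0.41 / 0.123 = 3.3333
k* = 3.3333^(1/0.75) ≈ 4.9793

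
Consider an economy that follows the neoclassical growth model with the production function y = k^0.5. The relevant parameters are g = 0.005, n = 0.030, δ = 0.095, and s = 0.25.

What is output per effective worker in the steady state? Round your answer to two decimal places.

In steady state, investment equals break-even investment: s·k^α = (n + g + δ)·k.
Dividing both sides by k: k^(1−α) = s / (n + g + δ).
k^0.5 = 0.25 / (0.030 + 0.005 + 0.095) = 0.25 / 0.130 = 1.9231
k* = 1.9231^(1/0.5) ≈ 3.6983
y* = (k*)^α = 3.6983^0.5 ≈ 1.9231

y* ≈ 1.92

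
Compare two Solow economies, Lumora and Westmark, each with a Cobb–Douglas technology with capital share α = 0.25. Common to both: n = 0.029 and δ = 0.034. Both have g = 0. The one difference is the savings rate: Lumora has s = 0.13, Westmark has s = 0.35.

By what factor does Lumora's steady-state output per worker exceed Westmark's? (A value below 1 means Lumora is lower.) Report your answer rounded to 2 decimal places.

y*_L / y*_W ≈ 0.72

Steady-state y* = [s/(n + δ)]^(α/(1−α)), so the ratio is [ (s_L/(n + δ)_L) / (s_W/(n + δ)_W) ]^0.3333.
s_L/(n + δ)_L = 0.13/0.063 = 2.0635; s_W/(n + δ)_W = 0.35/0.063 = 5.5556.
Ratio = (2.0635/5.5556)^0.3333 = 0.3714^0.3333 ≈ 0.7188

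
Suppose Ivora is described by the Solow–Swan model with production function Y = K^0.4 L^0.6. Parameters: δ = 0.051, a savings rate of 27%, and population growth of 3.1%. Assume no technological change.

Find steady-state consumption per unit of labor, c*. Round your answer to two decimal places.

In steady state, investment equals break-even investment: s·k^α = (n + δ)·k.
Dividing both sides by k: k^(1−α) = s / (n + δ).
k^0.6 = 0.27 / (0.031 + 0.051) = 0.27 / 0.082 = 3.2927
k* = 3.2927^(1/0.6) ≈ 7.2876
y* = (k*)^α = 7.2876^0.4 ≈ 2.2133
c* = (1 − s)·y* = (1 − 0.27) × 2.2133 ≈ 1.6157

c* = 1.62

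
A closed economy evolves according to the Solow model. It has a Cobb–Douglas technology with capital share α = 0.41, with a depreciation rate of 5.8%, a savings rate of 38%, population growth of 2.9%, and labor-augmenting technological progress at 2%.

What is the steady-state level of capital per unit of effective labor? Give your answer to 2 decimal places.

In steady state, investment equals break-even investment: s·k^α = (n + g + δ)·k.
Dividing both sides by k: k^(1−α) = s / (n + g + δ).
k^0.59 = 0.38 / (0.029 + 0.020 + 0.058) = 0.38 / 0.107 = 3.5514
k* = 3.5514^(1/0.59) ≈ 8.5680

k* = 8.57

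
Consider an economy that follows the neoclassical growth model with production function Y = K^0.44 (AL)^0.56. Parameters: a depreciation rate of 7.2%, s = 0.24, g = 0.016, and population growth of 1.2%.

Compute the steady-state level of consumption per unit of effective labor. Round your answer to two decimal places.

c* ≈ 1.51

At the steady state, Δk = 0, so s·k^α = (n + g + δ)·k.
Dividing both sides by k: k^(1−α) = s / (n + g + δ).
k^0.56 = 0.24 / (0.012 + 0.016 + 0.072) = 0.24 / 0.100 = 2.4000
k* = 2.4000^(1/0.56) ≈ 4.7747
y* = (k*)^α = 4.7747^0.44 ≈ 1.9895
c* = (1 − s)·y* = (1 − 0.24) × 1.9895 ≈ 1.5120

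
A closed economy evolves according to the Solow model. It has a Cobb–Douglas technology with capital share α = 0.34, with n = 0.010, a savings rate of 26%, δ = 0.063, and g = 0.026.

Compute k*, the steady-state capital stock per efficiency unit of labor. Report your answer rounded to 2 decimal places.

Steady state requires s·f(k) = (n + g + δ)·k, i.e. s·k^α = (n + g + δ)·k.
Dividing both sides by k: k^(1−α) = s / (n + g + δ).
k^0.66 = 0.26 / (0.010 + 0.026 + 0.063) = 0.26 / 0.099 = 2.6263
k* = 2.6263^(1/0.66) ≈ 4.3189

k* ≈ 4.32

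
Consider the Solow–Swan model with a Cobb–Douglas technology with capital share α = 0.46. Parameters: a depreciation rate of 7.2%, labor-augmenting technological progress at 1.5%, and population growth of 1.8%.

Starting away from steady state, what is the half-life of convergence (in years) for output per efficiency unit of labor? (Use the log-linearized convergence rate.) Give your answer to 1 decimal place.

Near the steady state the convergence rate is λ = (1 − α)(n + g + δ).
λ = (1 − 0.46) × 0.105 = 0.54 × 0.105 = 0.0567
Half-life = ln 2 / λ = 0.6931 / 0.0567 ≈ 12.22 years

t_½ ≈ 12.2 years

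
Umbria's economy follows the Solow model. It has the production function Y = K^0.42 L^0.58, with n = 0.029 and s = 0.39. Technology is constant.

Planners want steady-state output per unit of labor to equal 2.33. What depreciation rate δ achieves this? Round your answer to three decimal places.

δ ≈ 0.092

At the steady state, Δk = 0, so s·k^α = (n + δ)·k.
Since y* = [s/(n + δ)]^(α/(1−α)), we have s/(n + δ) = (y*)^((1−α)/α) = 2.33^1.381 = 3.2160.
Therefore n + δ = s / 3.2160 = 0.39 / 3.2160 = 0.1213, so δ = 0.1213 − 0.029 = 0.0923.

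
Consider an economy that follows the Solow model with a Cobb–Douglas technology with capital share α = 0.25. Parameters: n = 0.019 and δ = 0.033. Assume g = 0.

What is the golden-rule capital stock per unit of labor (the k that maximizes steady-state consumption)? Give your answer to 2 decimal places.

The golden rule sets f'(k) = n + δ, i.e. α·k^(α−1) = n + δ.
So k^(1−α) = α / (n + δ) = 0.25 / 0.052 = 4.8077.
k_gold = 4.8077^(1/0.75) ≈ 8.1143

k_gold ≈ 8.11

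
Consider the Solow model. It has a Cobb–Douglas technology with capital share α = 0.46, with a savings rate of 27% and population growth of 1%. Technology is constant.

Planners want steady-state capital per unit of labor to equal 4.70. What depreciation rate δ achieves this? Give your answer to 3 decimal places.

δ ≈ 0.107

In steady state, investment equals break-even investment: s·k^α = (n + δ)·k.
So s / (n + δ) = (k*)^(1−α) = 4.70^0.54 = 2.3064.
Therefore n + δ = s / 2.3064 = 0.27 / 2.3064 = 0.1171, so δ = 0.1171 − 0.010 = 0.1071.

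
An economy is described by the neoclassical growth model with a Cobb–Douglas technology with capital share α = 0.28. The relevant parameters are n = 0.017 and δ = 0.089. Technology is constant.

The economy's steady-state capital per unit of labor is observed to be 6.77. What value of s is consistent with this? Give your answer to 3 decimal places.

s ≈ 0.420

In steady state, investment equals break-even investment: s·k^α = (n + δ)·k.
So s / (n + δ) = (k*)^(1−α) = 6.77^0.72 = 3.9630.
Therefore s = 3.9630 × (n + δ) = 3.9630 × 0.106 = 0.4201.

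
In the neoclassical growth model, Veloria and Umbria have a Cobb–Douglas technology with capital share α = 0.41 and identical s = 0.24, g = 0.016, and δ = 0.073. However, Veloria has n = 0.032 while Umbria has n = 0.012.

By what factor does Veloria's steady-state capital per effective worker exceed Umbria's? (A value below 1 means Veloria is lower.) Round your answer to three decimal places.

Steady-state k* = [s/(n + g + δ)]^(1/(1−α)), so the ratio is [ (s_V/(n + g + δ)_V) / (s_U/(n + g + δ)_U) ]^1.6949.
s_V/(n + g + δ)_V = 0.24/0.121 = 1.9835; s_U/(n + g + δ)_U = 0.24/0.101 = 2.3762.
Ratio = (1.9835/2.3762)^1.6949 = 0.8347^1.6949 ≈ 0.7362

k*_V / k*_U ≈ 0.736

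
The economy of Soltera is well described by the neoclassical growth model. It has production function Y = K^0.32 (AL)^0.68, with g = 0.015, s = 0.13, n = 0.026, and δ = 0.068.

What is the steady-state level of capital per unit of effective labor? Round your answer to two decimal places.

Steady state requires s·f(k) = (n + g + δ)·k, i.e. s·k^α = (n + g + δ)·k.
Dividing both sides by k: k^(1−α) = s / (n + g + δ).
k^0.68 = 0.13 / (0.026 + 0.015 + 0.068) = 0.13 / 0.109 = 1.1927
k* = 1.1927^(1/0.68) ≈ 1.2958

k* ≈ 1.30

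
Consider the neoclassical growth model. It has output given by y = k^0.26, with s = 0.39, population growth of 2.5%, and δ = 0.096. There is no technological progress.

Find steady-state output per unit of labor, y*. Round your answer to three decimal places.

Steady state requires s·f(k) = (n + δ)·k, i.e. s·k^α = (n + δ)·k.
Rearranging, k^(1−α) = s / (n + δ).
k^0.74 = 0.39 / (0.025 + 0.096) = 0.39 / 0.121 = 3.2231
k* = 3.2231^(1/0.74) ≈ 4.8625
y* = (k*)^α = 4.8625^0.26 ≈ 1.5086

y* = 1.509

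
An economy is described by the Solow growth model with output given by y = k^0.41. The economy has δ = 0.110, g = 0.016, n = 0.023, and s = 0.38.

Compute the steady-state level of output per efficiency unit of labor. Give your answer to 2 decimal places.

In steady state, investment equals break-even investment: s·k^α = (n + g + δ)·k.
Rearranging, k^(1−α) = s / (n + g + δ).
k^0.59 = 0.38 / (0.023 + 0.016 + 0.110) = 0.38 / 0.149 = 2.5503
k* = 2.5503^(1/0.59) ≈ 4.8881
y* = (k*)^α = 4.8881^0.41 ≈ 1.9167

y* = 1.92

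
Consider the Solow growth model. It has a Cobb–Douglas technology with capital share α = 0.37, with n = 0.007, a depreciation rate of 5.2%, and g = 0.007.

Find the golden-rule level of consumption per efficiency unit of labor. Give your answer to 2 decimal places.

c_gold ≈ 1.73

At the golden rule, f'(k) = n + g + δ, so α·k^(α−1) = n + g + δ and k_gold = (α/(n + g + δ))^(1/(1−α)).
k_gold = (0.37/0.066)^(1/0.63) = 5.6061^1.5873 ≈ 15.4294
c_gold = f(k_gold) − (n + g + δ)·k_gold = 2.7523 − 0.066×15.4294 ≈ 1.7340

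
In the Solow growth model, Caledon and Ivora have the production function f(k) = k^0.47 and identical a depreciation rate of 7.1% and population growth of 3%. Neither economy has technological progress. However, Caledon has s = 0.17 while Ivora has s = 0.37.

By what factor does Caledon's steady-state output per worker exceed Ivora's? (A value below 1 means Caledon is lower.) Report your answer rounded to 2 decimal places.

Steady-state y* = [s/(n + δ)]^(α/(1−α)), so the ratio is [ (s_C/(n + δ)_C) / (s_I/(n + δ)_I) ]^0.8868.
s_C/(n + δ)_C = 0.17/0.101 = 1.6832; s_I/(n + δ)_I = 0.37/0.101 = 3.6634.
Ratio = (1.6832/3.6634)^0.8868 = 0.4595^0.8868 ≈ 0.5018

y*_C / y*_I ≈ 0.50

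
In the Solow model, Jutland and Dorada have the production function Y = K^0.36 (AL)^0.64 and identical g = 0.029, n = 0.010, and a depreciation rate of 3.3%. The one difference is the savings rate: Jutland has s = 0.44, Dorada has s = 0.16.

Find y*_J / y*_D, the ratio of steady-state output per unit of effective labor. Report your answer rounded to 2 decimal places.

Steady-state y* = [s/(n + g + δ)]^(α/(1−α)), so the ratio is [ (s_J/(n + g + δ)_J) / (s_D/(n + g + δ)_D) ]^0.5625.
s_J/(n + g + δ)_J = 0.44/0.072 = 6.1111; s_D/(n + g + δ)_D = 0.16/0.072 = 2.2222.
Ratio = (6.1111/2.2222)^0.5625 = 2.7500^0.5625 ≈ 1.7665

ratio ≈ 1.77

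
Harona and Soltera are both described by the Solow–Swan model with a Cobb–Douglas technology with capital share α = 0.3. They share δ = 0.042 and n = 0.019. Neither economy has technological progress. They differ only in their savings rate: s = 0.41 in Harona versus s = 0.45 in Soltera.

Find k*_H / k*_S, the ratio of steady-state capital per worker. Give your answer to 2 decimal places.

k*_H / k*_S ≈ 0.88

Steady-state k* = [s/(n + δ)]^(1/(1−α)), so the ratio is [ (s_H/(n + δ)_H) / (s_S/(n + δ)_S) ]^1.4286.
s_H/(n + δ)_H = 0.41/0.061 = 6.7213; s_S/(n + δ)_S = 0.45/0.061 = 7.3770.
Ratio = (6.7213/7.3770)^1.4286 = 0.9111^1.4286 ≈ 0.8755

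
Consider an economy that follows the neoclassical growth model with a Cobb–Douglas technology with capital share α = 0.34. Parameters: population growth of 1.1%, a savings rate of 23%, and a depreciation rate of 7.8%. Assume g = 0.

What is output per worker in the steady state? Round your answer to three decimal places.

y* ≈ 1.631

Steady state requires s·f(k) = (n + δ)·k, i.e. s·k^α = (n + δ)·k.
Rearranging, k^(1−α) = s / (n + δ).
k^0.66 = 0.23 / (0.011 + 0.078) = 0.23 / 0.089 = 2.5843
k* = 2.5843^(1/0.66) ≈ 4.2147
y* = (k*)^α = 4.2147^0.34 ≈ 1.6309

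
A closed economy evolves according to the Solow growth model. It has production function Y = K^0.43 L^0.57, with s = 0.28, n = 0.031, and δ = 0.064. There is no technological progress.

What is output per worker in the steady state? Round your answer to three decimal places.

In steady state, investment equals break-even investment: s·k^α = (n + δ)·k.
Rearranging, k^(1−α) = s / (n + δ).
k^0.57 = 0.28 / (0.031 + 0.064) = 0.28 / 0.095 = 2.9474
k* = 2.9474^(1/0.57) ≈ 6.6616
y* = (k*)^α = 6.6616^0.43 ≈ 2.2602

y* = 2.260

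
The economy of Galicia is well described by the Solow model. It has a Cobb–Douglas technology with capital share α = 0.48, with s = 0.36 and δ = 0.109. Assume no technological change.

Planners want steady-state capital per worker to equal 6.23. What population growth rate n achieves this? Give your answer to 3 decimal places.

At the steady state, Δk = 0, so s·k^α = (n + δ)·k.
So s / (n + δ) = (k*)^(1−α) = 6.23^0.52 = 2.5890.
Therefore n + δ = s / 2.5890 = 0.36 / 2.5890 = 0.1390, so n = 0.1390 − 0.109 = 0.0300.

n ≈ 0.030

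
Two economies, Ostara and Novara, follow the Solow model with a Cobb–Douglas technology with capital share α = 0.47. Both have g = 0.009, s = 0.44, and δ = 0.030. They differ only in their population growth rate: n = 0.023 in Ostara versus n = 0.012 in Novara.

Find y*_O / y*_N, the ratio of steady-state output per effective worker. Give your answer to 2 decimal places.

Steady-state y* = [s/(n + g + δ)]^(α/(1−α)), so the ratio is [ (s_O/(n + g + δ)_O) / (s_N/(n + g + δ)_N) ]^0.8868.
s_O/(n + g + δ)_O = 0.44/0.062 = 7.0968; s_N/(n + g + δ)_N = 0.44/0.051 = 8.6275.
Ratio = (7.0968/8.6275)^0.8868 = 0.8226^0.8868 ≈ 0.8410

y*_O / y*_N ≈ 0.84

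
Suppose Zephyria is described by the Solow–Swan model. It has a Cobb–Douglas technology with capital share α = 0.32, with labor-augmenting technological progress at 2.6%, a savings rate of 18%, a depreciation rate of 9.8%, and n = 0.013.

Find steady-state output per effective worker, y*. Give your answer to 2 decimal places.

In steady state, investment equals break-even investment: s·k^α = (n + g + δ)·k.
Rearranging, k^(1−α) = s / (n + g + δ).
k^0.68 = 0.18 / (0.013 + 0.026 + 0.098) = 0.18 / 0.137 = 1.3139
k* = 1.3139^(1/0.68) ≈ 1.4940
y* = (k*)^α = 1.4940^0.32 ≈ 1.1371

y* = 1.14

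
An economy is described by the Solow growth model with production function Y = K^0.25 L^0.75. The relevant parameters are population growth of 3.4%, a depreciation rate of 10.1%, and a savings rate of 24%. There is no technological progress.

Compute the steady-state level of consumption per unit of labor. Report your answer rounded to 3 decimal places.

c* ≈ 0.921

At the steady state, Δk = 0, so s·k^α = (n + δ)·k.
Dividing both sides by k: k^(1−α) = s / (n + δ).
k^0.75 = 0.24 / (0.034 + 0.101) = 0.24 / 0.135 = 1.7778
k* = 1.7778^(1/0.75) ≈ 2.1537
y* = (k*)^α = 2.1537^0.25 ≈ 1.2114
c* = (1 − s)·y* = (1 − 0.24) × 1.2114 ≈ 0.9207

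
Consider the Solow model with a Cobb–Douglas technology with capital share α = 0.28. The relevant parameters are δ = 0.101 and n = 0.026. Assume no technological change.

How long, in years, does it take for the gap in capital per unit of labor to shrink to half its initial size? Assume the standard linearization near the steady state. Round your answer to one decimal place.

t_½ ≈ 7.6 years

Near the steady state the convergence rate is λ = (1 − α)(n + δ).
λ = (1 − 0.28) × 0.127 = 0.72 × 0.127 = 0.09144
Half-life = ln 2 / λ = 0.6931 / 0.09144 ≈ 7.58 years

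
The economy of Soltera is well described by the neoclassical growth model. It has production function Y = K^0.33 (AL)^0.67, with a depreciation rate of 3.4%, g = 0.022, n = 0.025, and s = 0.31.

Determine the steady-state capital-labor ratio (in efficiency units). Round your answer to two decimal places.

At the steady state, Δk = 0, so s·k^α = (n + g + δ)·k.
Rearranging, k^(1−α) = s / (n + g + δ).
k^0.67 = 0.31 / (0.025 + 0.022 + 0.034) = 0.31 / 0.081 = 3.8272
k* = 3.8272^(1/0.67) ≈ 7.4126

k* ≈ 7.41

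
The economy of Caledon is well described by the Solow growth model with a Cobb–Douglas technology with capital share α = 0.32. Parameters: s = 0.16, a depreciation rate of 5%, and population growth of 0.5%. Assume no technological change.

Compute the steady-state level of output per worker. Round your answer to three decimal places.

Steady state requires s·f(k) = (n + δ)·k, i.e. s·k^α = (n + δ)·k.
Rearranging, k^(1−α) = s / (n + δ).
k^0.68 = 0.16 / (0.005 + 0.050) = 0.16 / 0.055 = 2.9091
k* = 2.9091^(1/0.68) ≈ 4.8084
y* = (k*)^α = 4.8084^0.32 ≈ 1.6529

y* = 1.653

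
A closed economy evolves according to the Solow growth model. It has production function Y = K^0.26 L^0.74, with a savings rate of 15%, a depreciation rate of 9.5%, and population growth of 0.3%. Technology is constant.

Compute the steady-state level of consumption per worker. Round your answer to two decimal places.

c* ≈ 0.99

At the steady state, Δk = 0, so s·k^α = (n + δ)·k.
Dividing both sides by k: k^(1−α) = s / (n + δ).
k^0.74 = 0.15 / (0.003 + 0.095) = 0.15 / 0.098 = 1.5306
k* = 1.5306^(1/0.74) ≈ 1.7775
y* = (k*)^α = 1.7775^0.26 ≈ 1.1613
c* = (1 − s)·y* = (1 − 0.15) × 1.1613 ≈ 0.9871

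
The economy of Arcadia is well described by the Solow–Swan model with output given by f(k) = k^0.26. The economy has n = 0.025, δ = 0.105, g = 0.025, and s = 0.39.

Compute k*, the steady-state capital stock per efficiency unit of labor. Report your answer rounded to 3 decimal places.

k* ≈ 3.480

In steady state, investment equals break-even investment: s·k^α = (n + g + δ)·k.
Rearranging, k^(1−α) = s / (n + g + δ).
k^0.74 = 0.39 / (0.025 + 0.025 + 0.105) = 0.39 / 0.155 = 2.5161
k* = 2.5161^(1/0.74) ≈ 3.4796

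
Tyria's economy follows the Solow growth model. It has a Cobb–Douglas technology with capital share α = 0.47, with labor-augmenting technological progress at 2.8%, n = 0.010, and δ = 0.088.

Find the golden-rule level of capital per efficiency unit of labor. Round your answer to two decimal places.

k_gold ≈ 11.99

The golden rule sets f'(k) = n + g + δ, i.e. α·k^(α−1) = n + g + δ.
So k^(1−α) = α / (n + g + δ) = 0.47 / 0.126 = 3.7302.
k_gold = 3.7302^(1/0.53) ≈ 11.9878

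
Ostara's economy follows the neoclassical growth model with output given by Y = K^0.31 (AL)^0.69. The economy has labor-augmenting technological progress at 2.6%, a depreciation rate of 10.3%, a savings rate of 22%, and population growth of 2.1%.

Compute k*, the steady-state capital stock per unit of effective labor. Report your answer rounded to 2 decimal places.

In steady state, investment equals break-even investment: s·k^α = (n + g + δ)·k.
Rearranging, k^(1−α) = s / (n + g + δ).
k^0.69 = 0.22 / (0.021 + 0.026 + 0.103) = 0.22 / 0.150 = 1.4667
k* = 1.4667^(1/0.69) ≈ 1.7421

k* = 1.74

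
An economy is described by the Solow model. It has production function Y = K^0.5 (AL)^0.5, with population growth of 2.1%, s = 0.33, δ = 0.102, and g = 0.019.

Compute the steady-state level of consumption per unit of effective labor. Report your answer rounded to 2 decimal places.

c* = 1.56

In steady state, investment equals break-even investment: s·k^α = (n + g + δ)·k.
Dividing both sides by k: k^(1−α) = s / (n + g + δ).
k^0.5 = 0.33 / (0.021 + 0.019 + 0.102) = 0.33 / 0.142 = 2.3239
k* = 2.3239^(1/0.5) ≈ 5.4005
y* = (k*)^α = 5.4005^0.5 ≈ 2.3239
c* = (1 − s)·y* = (1 − 0.33) × 2.3239 ≈ 1.5570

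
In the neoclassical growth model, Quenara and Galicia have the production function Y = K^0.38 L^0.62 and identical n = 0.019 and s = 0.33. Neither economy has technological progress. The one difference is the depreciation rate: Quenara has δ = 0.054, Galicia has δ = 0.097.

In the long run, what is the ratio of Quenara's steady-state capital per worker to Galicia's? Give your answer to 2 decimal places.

ratio ≈ 2.11

Steady-state k* = [s/(n + δ)]^(1/(1−α)), so the ratio is [ (s_Q/(n + δ)_Q) / (s_G/(n + δ)_G) ]^1.6129.
s_Q/(n + δ)_Q = 0.33/0.073 = 4.5205; s_G/(n + δ)_G = 0.33/0.116 = 2.8448.
Ratio = (4.5205/2.8448)^1.6129 = 1.5890^1.6129 ≈ 2.1105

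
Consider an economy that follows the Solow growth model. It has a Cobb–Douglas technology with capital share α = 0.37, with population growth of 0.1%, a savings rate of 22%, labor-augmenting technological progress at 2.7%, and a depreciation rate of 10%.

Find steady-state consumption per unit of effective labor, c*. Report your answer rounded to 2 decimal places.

c* = 1.07

At the steady state, Δk = 0, so s·k^α = (n + g + δ)·k.
Rearranging, k^(1−α) = s / (n + g + δ).
k^0.63 = 0.22 / (0.001 + 0.027 + 0.100) = 0.22 / 0.128 = 1.7188
k* = 1.7188^(1/0.63) ≈ 2.3625
y* = (k*)^α = 2.3625^0.37 ≈ 1.3745
c* = (1 − s)·y* = (1 − 0.22) × 1.3745 ≈ 1.0721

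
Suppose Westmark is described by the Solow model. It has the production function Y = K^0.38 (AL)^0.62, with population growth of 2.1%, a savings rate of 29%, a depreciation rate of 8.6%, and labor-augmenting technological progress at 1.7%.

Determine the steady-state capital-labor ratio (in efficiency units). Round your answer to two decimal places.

k* ≈ 3.94

In steady state, investment equals break-even investment: s·k^α = (n + g + δ)·k.
Dividing both sides by k: k^(1−α) = s / (n + g + δ).
k^0.62 = 0.29 / (0.021 + 0.017 + 0.086) = 0.29 / 0.124 = 2.3387
k* = 2.3387^(1/0.62) ≈ 3.9366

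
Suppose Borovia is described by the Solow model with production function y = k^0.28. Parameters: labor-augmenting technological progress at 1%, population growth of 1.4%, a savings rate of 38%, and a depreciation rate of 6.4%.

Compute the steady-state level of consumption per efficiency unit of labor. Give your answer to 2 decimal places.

At the steady state, Δk = 0, so s·k^α = (n + g + δ)·k.
Rearranging, k^(1−α) = s / (n + g + δ).
k^0.72 = 0.38 / (0.014 + 0.010 + 0.064) = 0.38 / 0.088 = 4.3182
k* = 4.3182^(1/0.72) ≈ 7.6272
y* = (k*)^α = 7.6272^0.28 ≈ 1.7663
c* = (1 − s)·y* = (1 − 0.38) × 1.7663 ≈ 1.0951

c* = 1.10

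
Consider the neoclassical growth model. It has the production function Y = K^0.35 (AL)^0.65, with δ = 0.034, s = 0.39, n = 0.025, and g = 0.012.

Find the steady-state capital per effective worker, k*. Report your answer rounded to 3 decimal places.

Steady state requires s·f(k) = (n + g + δ)·k, i.e. s·k^α = (n + g + δ)·k.
Dividing both sides by k: k^(1−α) = s / (n + g + δ).
k^0.65 = 0.39 / (0.025 + 0.012 + 0.034) = 0.39 / 0.071 = 5.4930
k* = 5.4930^(1/0.65) ≈ 13.7458

k* ≈ 13.746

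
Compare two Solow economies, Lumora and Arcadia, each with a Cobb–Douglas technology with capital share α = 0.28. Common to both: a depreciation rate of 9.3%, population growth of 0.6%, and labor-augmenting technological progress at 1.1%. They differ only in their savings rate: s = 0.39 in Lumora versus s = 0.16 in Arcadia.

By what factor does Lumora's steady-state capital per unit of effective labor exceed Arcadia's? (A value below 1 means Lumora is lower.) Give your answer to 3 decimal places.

k*_L / k*_A ≈ 3.447

Steady-state k* = [s/(n + g + δ)]^(1/(1−α)), so the ratio is [ (s_L/(n + g + δ)_L) / (s_A/(n + g + δ)_A) ]^1.3889.
s_L/(n + g + δ)_L = 0.39/0.110 = 3.5455; s_A/(n + g + δ)_A = 0.16/0.110 = 1.4545.
Ratio = (3.5455/1.4545)^1.3889 = 2.4376^1.3889 ≈ 3.4471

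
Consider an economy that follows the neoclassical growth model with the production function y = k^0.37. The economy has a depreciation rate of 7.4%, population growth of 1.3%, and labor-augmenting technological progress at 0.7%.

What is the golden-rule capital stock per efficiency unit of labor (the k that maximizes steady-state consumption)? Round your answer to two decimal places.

The golden rule sets f'(k) = n + g + δ, i.e. α·k^(α−1) = n + g + δ.
So k^(1−α) = α / (n + g + δ) = 0.37 / 0.094 = 3.9362.
k_gold = 3.9362^(1/0.63) ≈ 8.8017

k_gold ≈ 8.80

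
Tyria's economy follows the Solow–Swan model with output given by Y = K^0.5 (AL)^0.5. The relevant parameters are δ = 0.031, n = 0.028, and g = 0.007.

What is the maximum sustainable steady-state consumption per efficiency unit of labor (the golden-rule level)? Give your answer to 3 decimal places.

c_gold ≈ 3.788

At the golden rule, f'(k) = n + g + δ, so α·k^(α−1) = n + g + δ and k_gold = (α/(n + g + δ))^(1/(1−α)).
k_gold = (0.5/0.066)^(1/0.5) = 7.5758^2 ≈ 57.3927
c_gold = f(k_gold) − (n + g + δ)·k_gold = 7.5758 − 0.066×57.3927 ≈ 3.7879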